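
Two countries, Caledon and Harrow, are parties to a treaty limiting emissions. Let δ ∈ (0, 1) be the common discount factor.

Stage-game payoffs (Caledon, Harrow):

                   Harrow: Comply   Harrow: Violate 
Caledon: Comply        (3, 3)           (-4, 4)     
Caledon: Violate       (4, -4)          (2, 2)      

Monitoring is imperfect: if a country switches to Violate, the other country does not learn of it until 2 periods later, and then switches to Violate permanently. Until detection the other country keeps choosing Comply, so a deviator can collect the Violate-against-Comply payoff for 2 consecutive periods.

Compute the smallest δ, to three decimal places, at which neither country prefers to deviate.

0.707

Deviating for the 2 undetected periods gains 4−3 = 1 per period over cooperation, then loses 3−2 = 1 per period forever once punishment starts.
Gain: 1(1 + δ + … + δ^1); loss: 1·δ^2/(1−δ).
No profitable deviation ⇔ 1(1−δ^2) ≤ 1·δ^2, i.e. δ^2 ≥ 1/(1+1) = 1/2.
Hence δ ≥ (1/2)^(1/2) ≈ 0.707.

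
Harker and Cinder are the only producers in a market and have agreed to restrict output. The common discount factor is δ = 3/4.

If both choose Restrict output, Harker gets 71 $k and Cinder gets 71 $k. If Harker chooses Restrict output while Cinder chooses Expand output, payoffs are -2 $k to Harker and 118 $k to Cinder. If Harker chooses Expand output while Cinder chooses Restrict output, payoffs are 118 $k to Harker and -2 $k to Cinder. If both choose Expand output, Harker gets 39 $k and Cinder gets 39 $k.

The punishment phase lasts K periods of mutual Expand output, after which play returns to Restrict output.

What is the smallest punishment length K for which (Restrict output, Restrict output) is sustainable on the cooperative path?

3

No profitable deviation requires (71−39)(δ+…+δ^K) ≥ 118−71, i.e. δ+…+δ^K ≥ 47/32 ≈ 1.4688.
With δ = 3/4, the partial sums are K=1: 0.7500, K=2: 1.3125, K=3: 1.7344.
K = 3 is the first length at which the sum reaches 1.4688.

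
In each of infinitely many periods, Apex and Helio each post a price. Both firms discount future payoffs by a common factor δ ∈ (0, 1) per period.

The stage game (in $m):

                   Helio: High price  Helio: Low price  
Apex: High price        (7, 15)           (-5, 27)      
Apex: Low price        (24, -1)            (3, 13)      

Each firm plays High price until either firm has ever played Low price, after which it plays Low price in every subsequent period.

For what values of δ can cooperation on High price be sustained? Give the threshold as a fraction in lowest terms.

6/7

Apex: cooperation gives 7 each period; deviation gives 24 once then 3 forever.
  7/(1−δ) ≥ 24 + 3δ/(1−δ) ⇒ δ ≥ 17/21.
Helio: cooperation gives 15 each period; deviation gives 27 once then 13 forever.
  δ ≥ 12/14 = 6/7.
Both must hold, so the binding constraint is Helio's: δ ≥ 6/7.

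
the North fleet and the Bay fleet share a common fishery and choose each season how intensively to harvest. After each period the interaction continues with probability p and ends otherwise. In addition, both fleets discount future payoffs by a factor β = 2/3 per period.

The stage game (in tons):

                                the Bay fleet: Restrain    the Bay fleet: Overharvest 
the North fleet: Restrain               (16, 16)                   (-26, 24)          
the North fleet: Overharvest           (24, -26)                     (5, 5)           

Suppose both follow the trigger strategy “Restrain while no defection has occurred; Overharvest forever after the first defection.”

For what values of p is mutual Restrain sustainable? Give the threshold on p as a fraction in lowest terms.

12/19

Expected continuation weight on next period's payoff is β·p = 2/3·p, which plays the role of the discount factor.
Cooperation requires 2/3·p ≥ (24−16)/(24−5) = 8/19, hence p ≥ 12/19.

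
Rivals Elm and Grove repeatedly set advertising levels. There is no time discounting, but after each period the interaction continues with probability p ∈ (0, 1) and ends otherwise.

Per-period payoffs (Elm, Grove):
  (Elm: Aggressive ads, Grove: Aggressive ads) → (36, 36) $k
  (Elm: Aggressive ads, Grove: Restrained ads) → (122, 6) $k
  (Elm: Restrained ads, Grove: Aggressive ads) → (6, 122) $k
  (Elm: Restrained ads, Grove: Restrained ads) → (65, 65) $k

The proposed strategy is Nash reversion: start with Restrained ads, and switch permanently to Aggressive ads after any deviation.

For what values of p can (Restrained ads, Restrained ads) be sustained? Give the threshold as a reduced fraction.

Expected cooperation value is 65 + p·65 + p²·65 + … = 65/(1−p); deviation gives 122 + p·36/(1−p).
65 ≥ 122(1−p) + 36p ⇒ 86p ≥ 57 ⇒ p ≥ 57/86.

57/86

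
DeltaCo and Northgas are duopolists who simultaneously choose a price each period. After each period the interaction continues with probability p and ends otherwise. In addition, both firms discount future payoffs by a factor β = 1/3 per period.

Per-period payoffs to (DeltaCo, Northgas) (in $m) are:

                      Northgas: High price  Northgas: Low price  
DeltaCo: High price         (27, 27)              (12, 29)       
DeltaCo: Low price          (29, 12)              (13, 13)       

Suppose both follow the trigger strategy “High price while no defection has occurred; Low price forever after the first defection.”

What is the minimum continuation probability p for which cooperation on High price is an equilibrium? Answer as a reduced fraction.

3/8

With continuation probability p and discount β, the effective per-period discount factor is βp.
Grim-trigger IC: βp ≥ (29−27)/(29−13) = 1/8.
So p ≥ (1/8)/(1/3) = 3/8.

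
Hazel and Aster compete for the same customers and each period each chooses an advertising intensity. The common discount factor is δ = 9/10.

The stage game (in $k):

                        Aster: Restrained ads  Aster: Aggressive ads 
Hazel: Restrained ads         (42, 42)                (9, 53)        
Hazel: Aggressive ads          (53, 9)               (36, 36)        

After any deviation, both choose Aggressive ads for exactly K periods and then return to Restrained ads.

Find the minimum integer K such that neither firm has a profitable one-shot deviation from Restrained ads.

IC: δ(1−δ^K)/(1−δ) ≥ (53−42)/(42−36) = 11/6.
With δ = 9/10: need 1 − δ^K ≥ 11/6·(1−9/10)/(9/10), i.e. δ^K ≤ 0.7963.
Since (9/10)^2 = 0.8100 and (9/10)^3 = 0.7290, the smallest such K is 3.

3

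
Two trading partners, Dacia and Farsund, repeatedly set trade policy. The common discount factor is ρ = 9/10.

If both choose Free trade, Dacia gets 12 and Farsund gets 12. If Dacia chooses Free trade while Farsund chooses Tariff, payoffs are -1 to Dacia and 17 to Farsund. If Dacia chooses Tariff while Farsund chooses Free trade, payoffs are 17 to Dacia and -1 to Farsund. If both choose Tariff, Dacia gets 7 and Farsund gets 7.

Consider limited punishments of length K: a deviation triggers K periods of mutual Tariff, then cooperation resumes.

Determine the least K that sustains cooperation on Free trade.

IC: ρ(1−ρ^K)/(1−ρ) ≥ (17−12)/(12−7) = 1.
With ρ = 9/10: need 1 − ρ^K ≥ 1·(1−9/10)/(9/10), i.e. ρ^K ≤ 0.8889.
Since (9/10)^1 = 0.9000 and (9/10)^2 = 0.8100, the smallest such K is 2.

2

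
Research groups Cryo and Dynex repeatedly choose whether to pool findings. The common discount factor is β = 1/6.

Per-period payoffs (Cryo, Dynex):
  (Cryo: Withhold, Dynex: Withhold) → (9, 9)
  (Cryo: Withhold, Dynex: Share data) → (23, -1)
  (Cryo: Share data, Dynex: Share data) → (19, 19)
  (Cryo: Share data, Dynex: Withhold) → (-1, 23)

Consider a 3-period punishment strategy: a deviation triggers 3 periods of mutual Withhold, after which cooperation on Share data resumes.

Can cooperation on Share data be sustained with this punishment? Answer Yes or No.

No

A one-shot deviation gives 23 now, then 9 for 3 periods, then back to 19.
Gain from deviating: (23−19) today; loss: (19−9) in each of the next 3 periods.
No-deviation condition: (19−9)(β+…+β^3) ≥ 23−19, i.e. β+…+β^3 ≥ 2/5.
At β = 1/6: β+…+β^3 = 0.1991 < 0.4000.
So cooperation is not sustainable.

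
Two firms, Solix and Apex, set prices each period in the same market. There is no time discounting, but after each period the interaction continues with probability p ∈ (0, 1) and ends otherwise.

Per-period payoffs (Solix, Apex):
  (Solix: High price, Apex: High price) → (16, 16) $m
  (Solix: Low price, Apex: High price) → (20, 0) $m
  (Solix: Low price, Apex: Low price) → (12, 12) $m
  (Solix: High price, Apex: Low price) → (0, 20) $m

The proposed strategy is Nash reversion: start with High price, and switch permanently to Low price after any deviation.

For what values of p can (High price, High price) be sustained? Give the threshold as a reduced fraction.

1/2

Expected cooperation value is 16 + p·16 + p²·16 + … = 16/(1−p); deviation gives 20 + p·12/(1−p).
16 ≥ 20(1−p) + 12p ⇒ 8p ≥ 4 ⇒ p ≥ 4/8 = 1/2.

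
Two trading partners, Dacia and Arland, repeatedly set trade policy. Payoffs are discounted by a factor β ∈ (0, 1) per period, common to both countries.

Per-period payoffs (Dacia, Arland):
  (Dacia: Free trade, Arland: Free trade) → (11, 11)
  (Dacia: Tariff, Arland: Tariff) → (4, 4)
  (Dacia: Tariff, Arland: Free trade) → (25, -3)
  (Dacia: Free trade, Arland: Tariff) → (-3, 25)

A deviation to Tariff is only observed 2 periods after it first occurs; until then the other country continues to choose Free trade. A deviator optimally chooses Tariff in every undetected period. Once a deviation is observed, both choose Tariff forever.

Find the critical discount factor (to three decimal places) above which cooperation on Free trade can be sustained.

0.816

Deviating for the 2 undetected periods gains 25−11 = 14 per period over cooperation, then loses 11−4 = 7 per period forever once punishment starts.
Gain: 14(1 + β + … + β^1); loss: 7·β^2/(1−β).
No profitable deviation ⇔ 14(1−β^2) ≤ 7·β^2, i.e. β^2 ≥ 14/(14+7) = 2/3.
Hence β ≥ (2/3)^(1/2) ≈ 0.816.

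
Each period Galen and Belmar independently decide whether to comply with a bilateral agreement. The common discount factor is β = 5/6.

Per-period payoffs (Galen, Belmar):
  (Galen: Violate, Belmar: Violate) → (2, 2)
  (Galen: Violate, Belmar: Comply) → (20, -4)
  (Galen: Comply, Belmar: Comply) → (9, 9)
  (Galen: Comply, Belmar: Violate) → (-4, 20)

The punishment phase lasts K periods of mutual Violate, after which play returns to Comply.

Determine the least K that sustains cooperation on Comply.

IC: β(1−β^K)/(1−β) ≥ (20−9)/(9−2) = 11/7.
With β = 5/6: need 1 − β^K ≥ 11/7·(1−5/6)/(5/6), i.e. β^K ≤ 0.6857.
Since (5/6)^2 = 0.6944 and (5/6)^3 = 0.5787, the smallest such K is 3.

3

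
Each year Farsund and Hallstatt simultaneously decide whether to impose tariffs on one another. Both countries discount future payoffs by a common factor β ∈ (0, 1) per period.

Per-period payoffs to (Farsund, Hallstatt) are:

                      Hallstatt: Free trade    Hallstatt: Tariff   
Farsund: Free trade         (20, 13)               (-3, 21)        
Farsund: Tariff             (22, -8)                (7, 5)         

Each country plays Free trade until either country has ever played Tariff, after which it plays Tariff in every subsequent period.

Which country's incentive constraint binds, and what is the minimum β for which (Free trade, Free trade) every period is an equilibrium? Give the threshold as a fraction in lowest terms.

Hallstatt; β ≥ 1/2

For Farsund: deviation gain 22−20 = 2, per-period punishment loss 20−7 = 13. IC gives β ≥ 2/15.
For Hallstatt: gain 8, loss 8 per period, so β ≥ 8/16 = 1/2.
The tighter constraint is Hallstatt's, so cooperation needs β ≥ 1/2.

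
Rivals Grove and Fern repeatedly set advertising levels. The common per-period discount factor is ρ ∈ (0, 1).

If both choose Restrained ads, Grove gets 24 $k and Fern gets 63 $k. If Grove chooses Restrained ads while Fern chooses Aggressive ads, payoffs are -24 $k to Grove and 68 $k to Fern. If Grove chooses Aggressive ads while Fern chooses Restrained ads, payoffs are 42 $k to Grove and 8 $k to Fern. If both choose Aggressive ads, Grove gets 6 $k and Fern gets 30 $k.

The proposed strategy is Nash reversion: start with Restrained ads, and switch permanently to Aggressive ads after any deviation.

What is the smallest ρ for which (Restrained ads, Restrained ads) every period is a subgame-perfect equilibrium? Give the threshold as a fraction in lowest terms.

1/2

Grove's threshold: (42−24)/(42−6) = 1/2.
Fern's threshold: (68−63)/(68−30) = 5/38.
1/2 > 5/38, so Grove binds and ρ* = 1/2.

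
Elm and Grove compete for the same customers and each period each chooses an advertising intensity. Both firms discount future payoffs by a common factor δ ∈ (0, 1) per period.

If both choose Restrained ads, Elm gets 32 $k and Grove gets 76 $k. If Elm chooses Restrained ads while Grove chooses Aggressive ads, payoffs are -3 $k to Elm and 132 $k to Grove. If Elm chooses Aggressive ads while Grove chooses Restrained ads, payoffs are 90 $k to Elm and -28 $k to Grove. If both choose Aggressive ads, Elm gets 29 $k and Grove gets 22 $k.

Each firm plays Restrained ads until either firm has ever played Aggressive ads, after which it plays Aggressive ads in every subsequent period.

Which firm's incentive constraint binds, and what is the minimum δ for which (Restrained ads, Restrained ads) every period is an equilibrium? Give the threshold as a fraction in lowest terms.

Elm; δ ≥ 58/61

For Elm: deviation gain 90−32 = 58, per-period punishment loss 32−29 = 3. IC gives δ ≥ 58/61.
For Grove: gain 56, loss 54 per period, so δ ≥ 56/110 = 28/55.
The tighter constraint is Elm's, so cooperation needs δ ≥ 58/61.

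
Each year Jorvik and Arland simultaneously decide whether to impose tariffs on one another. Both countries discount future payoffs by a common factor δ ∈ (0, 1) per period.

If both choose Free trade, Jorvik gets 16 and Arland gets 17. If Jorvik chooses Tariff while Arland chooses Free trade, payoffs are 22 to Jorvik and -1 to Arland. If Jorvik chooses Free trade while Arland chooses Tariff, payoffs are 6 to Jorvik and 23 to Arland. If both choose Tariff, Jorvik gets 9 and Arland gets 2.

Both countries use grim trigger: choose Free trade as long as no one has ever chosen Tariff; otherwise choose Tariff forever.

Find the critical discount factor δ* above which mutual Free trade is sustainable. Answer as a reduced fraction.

6/13

Jorvik: cooperation gives 16 each period; deviation gives 22 once then 9 forever.
  16/(1−δ) ≥ 22 + 9δ/(1−δ) ⇒ δ ≥ 6/13.
Arland: cooperation gives 17 each period; deviation gives 23 once then 2 forever.
  δ ≥ 6/21 = 2/7.
Both must hold, so the binding constraint is Jorvik's: δ ≥ 6/13.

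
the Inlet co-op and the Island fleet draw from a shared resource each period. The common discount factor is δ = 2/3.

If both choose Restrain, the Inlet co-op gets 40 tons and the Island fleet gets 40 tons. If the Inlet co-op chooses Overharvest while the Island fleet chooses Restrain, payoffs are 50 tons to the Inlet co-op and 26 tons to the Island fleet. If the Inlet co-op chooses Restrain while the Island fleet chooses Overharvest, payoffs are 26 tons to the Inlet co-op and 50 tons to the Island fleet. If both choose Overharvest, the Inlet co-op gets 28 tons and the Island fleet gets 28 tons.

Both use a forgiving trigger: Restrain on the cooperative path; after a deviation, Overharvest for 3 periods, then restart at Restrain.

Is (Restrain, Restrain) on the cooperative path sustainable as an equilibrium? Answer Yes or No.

Yes

A one-shot deviation gives 50 now, then 28 for 3 periods, then back to 40.
Gain from deviating: (50−40) today; loss: (40−28) in each of the next 3 periods.
No-deviation condition: (40−28)(δ+…+δ^3) ≥ 50−40, i.e. δ+…+δ^3 ≥ 5/6.
At δ = 2/3: δ+…+δ^3 = 1.4074 ≥ 0.8333.
So cooperation is sustainable.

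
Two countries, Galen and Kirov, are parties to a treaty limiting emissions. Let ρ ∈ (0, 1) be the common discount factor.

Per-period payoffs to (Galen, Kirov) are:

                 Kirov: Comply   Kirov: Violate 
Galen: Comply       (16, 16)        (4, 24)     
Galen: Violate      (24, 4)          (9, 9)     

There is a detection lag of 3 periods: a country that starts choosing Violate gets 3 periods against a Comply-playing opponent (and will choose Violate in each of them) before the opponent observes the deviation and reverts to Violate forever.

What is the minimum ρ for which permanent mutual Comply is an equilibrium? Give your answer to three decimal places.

0.811

A deviator earns 24 for 3 periods, then 9 forever; cooperating earns 16 forever. Multiplying the IC by (1−ρ):
16 ≥ 24(1−ρ^3) + 9ρ^3, so 15·ρ^3 ≥ 8 and ρ^3 ≥ 8/15.
ρ ≥ (8/15)^(1/3) ≈ 0.811.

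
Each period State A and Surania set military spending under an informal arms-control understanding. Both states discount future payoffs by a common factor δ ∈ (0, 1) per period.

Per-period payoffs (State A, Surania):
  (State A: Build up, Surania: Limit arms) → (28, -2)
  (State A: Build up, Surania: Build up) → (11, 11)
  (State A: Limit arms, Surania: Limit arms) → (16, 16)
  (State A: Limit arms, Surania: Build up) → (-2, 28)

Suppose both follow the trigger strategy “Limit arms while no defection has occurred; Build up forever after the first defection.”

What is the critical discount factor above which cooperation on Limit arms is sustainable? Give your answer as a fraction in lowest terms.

Cooperation forever yields 16 each period: 16/(1−δ).
Deviating yields 28 once, then 11 forever: 28 + 11δ/(1−δ).
No profitable deviation requires 16/(1−δ) ≥ 28 + 11δ/(1−δ).
Multiplying by (1−δ): 16 ≥ 28(1−δ) + 11δ = 28 − 17δ.
So 17δ ≥ 12, i.e. δ ≥ 12/17.

12/17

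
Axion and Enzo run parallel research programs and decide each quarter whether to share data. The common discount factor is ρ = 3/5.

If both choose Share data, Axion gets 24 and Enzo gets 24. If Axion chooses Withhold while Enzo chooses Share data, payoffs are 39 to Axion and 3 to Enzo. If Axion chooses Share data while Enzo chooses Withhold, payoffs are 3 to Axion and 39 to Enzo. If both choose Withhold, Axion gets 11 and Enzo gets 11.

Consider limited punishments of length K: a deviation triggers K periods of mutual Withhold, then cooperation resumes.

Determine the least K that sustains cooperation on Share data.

3

IC: ρ(1−ρ^K)/(1−ρ) ≥ (39−24)/(24−11) = 15/13.
With ρ = 3/5: need 1 − ρ^K ≥ 15/13·(1−3/5)/(3/5), i.e. ρ^K ≤ 0.2308.
Since (3/5)^2 = 0.3600 and (3/5)^3 = 0.2160, the smallest such K is 3.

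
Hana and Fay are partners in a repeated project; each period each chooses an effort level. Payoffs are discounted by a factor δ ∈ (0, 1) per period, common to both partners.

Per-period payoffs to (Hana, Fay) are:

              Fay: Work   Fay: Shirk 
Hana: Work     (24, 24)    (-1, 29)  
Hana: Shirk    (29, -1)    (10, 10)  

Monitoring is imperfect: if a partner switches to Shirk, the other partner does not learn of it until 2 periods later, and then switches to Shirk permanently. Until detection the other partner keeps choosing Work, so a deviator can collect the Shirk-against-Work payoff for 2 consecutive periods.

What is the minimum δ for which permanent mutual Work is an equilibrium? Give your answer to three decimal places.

The best deviation is to choose Shirk for all 2 undetected periods, earning 29 each, then 10 forever once detected.
Deviation value: 29(1−δ^2)/(1−δ) + 10δ^2/(1−δ); cooperation value: 24/(1−δ).
IC: 24 ≥ 29(1−δ^2) + 10δ^2 = 29 − 19δ^2.
So δ^2 ≥ 5/19, giving δ ≥ (5/19)^(1/2) ≈ 0.513.

0.513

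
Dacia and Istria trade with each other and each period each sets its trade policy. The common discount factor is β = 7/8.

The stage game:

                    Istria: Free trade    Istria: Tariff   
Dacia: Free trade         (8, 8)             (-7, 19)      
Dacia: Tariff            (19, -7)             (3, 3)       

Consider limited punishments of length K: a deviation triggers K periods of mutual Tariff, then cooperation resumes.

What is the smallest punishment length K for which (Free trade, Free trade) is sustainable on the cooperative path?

3

Need Σ_{k=1}^{K} β^k ≥ (19−8)/(8−3) = 2.2000 at β = 7/8.
At K = 2 the sum is 1.6406 < 2.2000; at K = 3 it is 2.3105 ≥ 2.2000.
So the minimum punishment length is K = 3.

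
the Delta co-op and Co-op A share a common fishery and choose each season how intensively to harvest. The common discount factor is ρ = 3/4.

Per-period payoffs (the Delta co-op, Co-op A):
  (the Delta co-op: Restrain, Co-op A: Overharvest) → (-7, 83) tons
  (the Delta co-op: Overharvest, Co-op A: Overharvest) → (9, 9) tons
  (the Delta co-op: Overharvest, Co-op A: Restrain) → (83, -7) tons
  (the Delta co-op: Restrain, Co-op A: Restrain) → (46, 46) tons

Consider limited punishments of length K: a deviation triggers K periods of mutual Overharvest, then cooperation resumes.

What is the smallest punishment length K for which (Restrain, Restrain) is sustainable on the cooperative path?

2

No profitable deviation requires (46−9)(ρ+…+ρ^K) ≥ 83−46, i.e. ρ+…+ρ^K ≥ 1 ≈ 1.0000.
With ρ = 3/4, the partial sums are K=1: 0.7500, K=2: 1.3125.
K = 2 is the first length at which the sum reaches 1.0000.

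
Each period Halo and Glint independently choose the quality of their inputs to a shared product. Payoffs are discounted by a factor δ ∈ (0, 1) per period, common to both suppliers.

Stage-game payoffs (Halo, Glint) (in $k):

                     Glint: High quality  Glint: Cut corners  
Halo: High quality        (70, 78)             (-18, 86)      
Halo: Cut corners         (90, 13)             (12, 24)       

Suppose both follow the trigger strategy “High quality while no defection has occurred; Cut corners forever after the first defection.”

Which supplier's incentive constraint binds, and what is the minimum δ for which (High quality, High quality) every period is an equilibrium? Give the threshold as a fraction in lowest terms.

Halo's threshold: (90−70)/(90−12) = 10/39.
Glint's threshold: (86−78)/(86−24) = 4/31.
10/39 > 4/31, so Halo binds and δ* = 10/39.

Halo; δ ≥ 10/39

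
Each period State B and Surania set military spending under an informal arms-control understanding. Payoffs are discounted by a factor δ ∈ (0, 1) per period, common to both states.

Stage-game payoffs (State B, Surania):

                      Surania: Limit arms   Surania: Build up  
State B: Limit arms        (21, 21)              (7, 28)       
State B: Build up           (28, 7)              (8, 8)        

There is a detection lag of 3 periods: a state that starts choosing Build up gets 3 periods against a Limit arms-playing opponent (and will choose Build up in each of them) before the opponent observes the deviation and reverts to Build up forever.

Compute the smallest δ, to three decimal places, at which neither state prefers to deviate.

The best deviation is to choose Build up for all 3 undetected periods, earning 28 each, then 8 forever once detected.
Deviation value: 28(1−δ^3)/(1−δ) + 8δ^3/(1−δ); cooperation value: 21/(1−δ).
IC: 21 ≥ 28(1−δ^3) + 8δ^3 = 28 − 20δ^3.
So δ^3 ≥ 7/20, giving δ ≥ (7/20)^(1/3) ≈ 0.705.

0.705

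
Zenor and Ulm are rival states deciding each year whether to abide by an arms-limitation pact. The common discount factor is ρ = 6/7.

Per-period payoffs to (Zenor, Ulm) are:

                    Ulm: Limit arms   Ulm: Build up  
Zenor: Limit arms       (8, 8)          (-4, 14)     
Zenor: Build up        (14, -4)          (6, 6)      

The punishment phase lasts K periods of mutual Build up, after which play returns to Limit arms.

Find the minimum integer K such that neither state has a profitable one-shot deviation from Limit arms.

IC: ρ(1−ρ^K)/(1−ρ) ≥ (14−8)/(8−6) = 3.
With ρ = 6/7: need 1 − ρ^K ≥ 3·(1−6/7)/(6/7), i.e. ρ^K ≤ 0.5000.
Since (6/7)^4 = 0.5398 and (6/7)^5 = 0.4627, the smallest such K is 5.

5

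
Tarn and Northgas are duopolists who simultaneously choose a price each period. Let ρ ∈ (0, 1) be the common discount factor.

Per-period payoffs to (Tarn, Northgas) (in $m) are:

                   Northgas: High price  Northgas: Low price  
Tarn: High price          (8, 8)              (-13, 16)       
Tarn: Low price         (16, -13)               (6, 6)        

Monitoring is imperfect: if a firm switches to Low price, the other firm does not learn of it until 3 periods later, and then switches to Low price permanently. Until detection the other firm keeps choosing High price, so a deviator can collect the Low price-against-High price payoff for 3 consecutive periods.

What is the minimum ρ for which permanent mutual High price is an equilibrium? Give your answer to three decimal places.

0.928

A deviator earns 16 for 3 periods, then 6 forever; cooperating earns 8 forever. Multiplying the IC by (1−ρ):
8 ≥ 16(1−ρ^3) + 6ρ^3, so 10·ρ^3 ≥ 8 and ρ^3 ≥ 4/5.
ρ ≥ (4/5)^(1/3) ≈ 0.928.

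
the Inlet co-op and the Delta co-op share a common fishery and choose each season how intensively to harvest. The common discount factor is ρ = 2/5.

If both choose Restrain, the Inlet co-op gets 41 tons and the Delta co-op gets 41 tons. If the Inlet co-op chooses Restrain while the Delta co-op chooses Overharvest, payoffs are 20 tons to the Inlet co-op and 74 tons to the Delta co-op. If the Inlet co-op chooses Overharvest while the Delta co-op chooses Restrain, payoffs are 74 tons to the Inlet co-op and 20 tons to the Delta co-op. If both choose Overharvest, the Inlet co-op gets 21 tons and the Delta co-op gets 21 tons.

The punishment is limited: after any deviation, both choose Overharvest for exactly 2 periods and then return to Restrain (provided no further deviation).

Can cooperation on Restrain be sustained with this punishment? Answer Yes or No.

No

A one-shot deviation gives 74 now, then 21 for 2 periods, then back to 41.
Gain from deviating: (74−41) today; loss: (41−21) in each of the next 2 periods.
No-deviation condition: (41−21)(ρ+…+ρ^2) ≥ 74−41, i.e. ρ+…+ρ^2 ≥ 33/20.
At ρ = 2/5: ρ+…+ρ^2 = 0.5600 < 1.6500.
So cooperation is not sustainable.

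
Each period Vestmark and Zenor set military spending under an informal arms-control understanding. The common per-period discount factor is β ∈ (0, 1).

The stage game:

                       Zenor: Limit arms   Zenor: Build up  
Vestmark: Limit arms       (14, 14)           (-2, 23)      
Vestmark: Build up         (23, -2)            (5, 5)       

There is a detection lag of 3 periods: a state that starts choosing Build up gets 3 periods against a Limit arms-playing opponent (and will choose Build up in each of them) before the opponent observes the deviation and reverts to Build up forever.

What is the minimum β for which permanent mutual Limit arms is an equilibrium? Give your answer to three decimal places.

A deviator earns 23 for 3 periods, then 5 forever; cooperating earns 14 forever. Multiplying the IC by (1−β):
14 ≥ 23(1−β^3) + 5β^3, so 18·β^3 ≥ 9 and β^3 ≥ 1/2.
β ≥ (1/2)^(1/3) ≈ 0.794.

0.794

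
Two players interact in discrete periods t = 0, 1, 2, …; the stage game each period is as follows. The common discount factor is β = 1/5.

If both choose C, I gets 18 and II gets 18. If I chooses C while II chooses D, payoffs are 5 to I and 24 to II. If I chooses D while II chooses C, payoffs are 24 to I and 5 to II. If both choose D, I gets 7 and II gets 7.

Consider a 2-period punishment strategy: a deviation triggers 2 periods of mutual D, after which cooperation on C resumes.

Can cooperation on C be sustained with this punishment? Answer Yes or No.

Comparing payoff streams over the 3 periods until play realigns: cooperate → 18(1+β+…+β^2); deviate → 24 + 7(β+…+β^2).
Cooperation is sustained iff (18−7)(β+…+β^2) ≥ 24−18.
β+…+β^2 = 1/5·(1−(1/5)^2)/(1−1/5) = 0.2400, and (24−18)/(18−7) = 0.5455.
0.2400 < 0.5455, so cooperation is not sustainable.

No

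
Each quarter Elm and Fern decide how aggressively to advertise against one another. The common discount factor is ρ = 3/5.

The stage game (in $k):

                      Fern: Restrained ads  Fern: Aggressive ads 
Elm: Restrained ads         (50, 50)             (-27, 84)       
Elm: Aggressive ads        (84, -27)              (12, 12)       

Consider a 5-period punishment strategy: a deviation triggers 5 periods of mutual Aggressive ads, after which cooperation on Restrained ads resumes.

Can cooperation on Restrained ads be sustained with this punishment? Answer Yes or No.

Yes

IC: ρ+…+ρ^5 ≥ (84−50)/(50−12) = 17/19.
At ρ = 3/5: partial sum = 1.3834 ≥ 0.8947. Cooperation sustainable.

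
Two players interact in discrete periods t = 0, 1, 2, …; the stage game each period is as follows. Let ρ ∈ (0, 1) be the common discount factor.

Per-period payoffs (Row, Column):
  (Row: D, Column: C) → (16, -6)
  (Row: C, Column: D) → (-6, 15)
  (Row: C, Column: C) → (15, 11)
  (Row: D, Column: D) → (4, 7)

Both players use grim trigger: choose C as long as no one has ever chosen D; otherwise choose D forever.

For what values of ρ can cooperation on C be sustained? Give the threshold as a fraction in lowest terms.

For Row: deviation gain 16−15 = 1, per-period punishment loss 15−4 = 11. IC gives ρ ≥ 1/12.
For Column: gain 4, loss 4 per period, so ρ ≥ 4/8 = 1/2.
The tighter constraint is Column's, so cooperation needs ρ ≥ 1/2.

1/2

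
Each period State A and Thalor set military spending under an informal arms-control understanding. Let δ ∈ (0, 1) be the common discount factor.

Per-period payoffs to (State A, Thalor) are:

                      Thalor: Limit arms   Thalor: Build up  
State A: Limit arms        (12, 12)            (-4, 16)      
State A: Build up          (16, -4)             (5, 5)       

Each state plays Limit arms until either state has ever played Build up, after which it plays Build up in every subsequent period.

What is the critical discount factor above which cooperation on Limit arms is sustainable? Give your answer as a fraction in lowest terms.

4/11

Under grim trigger the critical discount factor is (T−C)/(T−P) with T = 16, C = 12, P = 5.
δ* = (16−12)/(16−5) = 4/11.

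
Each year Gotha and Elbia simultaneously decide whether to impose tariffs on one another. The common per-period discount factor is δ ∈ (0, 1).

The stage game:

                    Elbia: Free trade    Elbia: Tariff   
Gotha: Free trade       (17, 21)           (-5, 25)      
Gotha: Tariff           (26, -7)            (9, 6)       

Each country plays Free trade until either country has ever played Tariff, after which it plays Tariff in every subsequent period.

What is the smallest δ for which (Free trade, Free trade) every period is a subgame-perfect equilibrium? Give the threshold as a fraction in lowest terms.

Gotha's threshold: (26−17)/(26−9) = 9/17.
Elbia's threshold: (25−21)/(25−6) = 4/19.
9/17 > 4/19, so Gotha binds and δ* = 9/17.

9/17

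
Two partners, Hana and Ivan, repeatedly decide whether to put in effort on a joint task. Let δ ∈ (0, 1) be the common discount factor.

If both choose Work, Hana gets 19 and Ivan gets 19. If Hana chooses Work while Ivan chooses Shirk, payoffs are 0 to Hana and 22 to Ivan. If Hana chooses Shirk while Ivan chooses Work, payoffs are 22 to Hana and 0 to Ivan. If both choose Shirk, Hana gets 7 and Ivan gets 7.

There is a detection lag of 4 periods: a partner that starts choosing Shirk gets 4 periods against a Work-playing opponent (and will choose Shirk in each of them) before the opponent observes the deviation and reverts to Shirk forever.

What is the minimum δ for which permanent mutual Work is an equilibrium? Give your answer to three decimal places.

The best deviation is to choose Shirk for all 4 undetected periods, earning 22 each, then 7 forever once detected.
Deviation value: 22(1−δ^4)/(1−δ) + 7δ^4/(1−δ); cooperation value: 19/(1−δ).
IC: 19 ≥ 22(1−δ^4) + 7δ^4 = 22 − 15δ^4.
So δ^4 ≥ 3/15 = 1/5, giving δ ≥ (1/5)^(1/4) ≈ 0.669.

0.669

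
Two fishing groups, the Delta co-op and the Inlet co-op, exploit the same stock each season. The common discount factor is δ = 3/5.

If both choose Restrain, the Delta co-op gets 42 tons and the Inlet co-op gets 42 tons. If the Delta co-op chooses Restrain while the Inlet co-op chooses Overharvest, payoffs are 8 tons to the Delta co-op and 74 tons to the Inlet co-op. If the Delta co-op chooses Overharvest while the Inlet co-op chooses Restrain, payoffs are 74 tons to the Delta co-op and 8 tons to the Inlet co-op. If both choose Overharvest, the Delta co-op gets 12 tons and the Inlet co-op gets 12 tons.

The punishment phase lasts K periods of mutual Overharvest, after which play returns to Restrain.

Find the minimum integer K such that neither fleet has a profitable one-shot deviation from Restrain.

IC: δ(1−δ^K)/(1−δ) ≥ (74−42)/(42−12) = 16/15.
With δ = 3/5: need 1 − δ^K ≥ 16/15·(1−3/5)/(3/5), i.e. δ^K ≤ 0.2889.
Since (3/5)^2 = 0.3600 and (3/5)^3 = 0.2160, the smallest such K is 3.

3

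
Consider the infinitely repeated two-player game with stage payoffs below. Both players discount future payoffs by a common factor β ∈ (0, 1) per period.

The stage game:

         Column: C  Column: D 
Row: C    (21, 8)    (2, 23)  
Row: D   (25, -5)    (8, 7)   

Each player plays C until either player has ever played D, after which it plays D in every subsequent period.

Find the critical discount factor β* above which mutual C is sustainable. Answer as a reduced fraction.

For Row: deviation gain 25−21 = 4, per-period punishment loss 21−8 = 13. IC gives β ≥ 4/17.
For Column: gain 15, loss 1 per period, so β ≥ 15/16.
The tighter constraint is Column's, so cooperation needs β ≥ 15/16.

15/16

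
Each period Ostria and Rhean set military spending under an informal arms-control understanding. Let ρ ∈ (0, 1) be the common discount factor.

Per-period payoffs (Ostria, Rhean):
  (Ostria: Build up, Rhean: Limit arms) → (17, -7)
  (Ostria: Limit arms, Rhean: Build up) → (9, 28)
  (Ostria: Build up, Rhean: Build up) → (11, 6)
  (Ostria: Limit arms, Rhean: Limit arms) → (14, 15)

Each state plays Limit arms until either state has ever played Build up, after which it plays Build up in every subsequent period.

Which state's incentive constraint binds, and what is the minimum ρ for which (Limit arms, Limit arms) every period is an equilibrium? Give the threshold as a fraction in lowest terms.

Rhean; ρ ≥ 13/22

Ostria's threshold: (17−14)/(17−11) = 1/2.
Rhean's threshold: (28−15)/(28−6) = 13/22.
1/2 < 13/22, so Rhean binds and ρ* = 13/22.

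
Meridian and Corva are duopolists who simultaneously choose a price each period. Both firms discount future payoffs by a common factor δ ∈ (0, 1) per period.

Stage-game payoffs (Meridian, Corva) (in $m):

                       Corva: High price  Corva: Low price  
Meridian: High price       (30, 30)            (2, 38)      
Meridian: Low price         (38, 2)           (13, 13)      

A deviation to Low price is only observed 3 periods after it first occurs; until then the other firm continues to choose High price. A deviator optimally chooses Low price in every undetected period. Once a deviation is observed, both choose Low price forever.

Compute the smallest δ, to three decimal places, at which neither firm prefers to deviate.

0.684

The best deviation is to choose Low price for all 3 undetected periods, earning 38 each, then 13 forever once detected.
Deviation value: 38(1−δ^3)/(1−δ) + 13δ^3/(1−δ); cooperation value: 30/(1−δ).
IC: 30 ≥ 38(1−δ^3) + 13δ^3 = 38 − 25δ^3.
So δ^3 ≥ 8/25, giving δ ≥ (8/25)^(1/3) ≈ 0.684.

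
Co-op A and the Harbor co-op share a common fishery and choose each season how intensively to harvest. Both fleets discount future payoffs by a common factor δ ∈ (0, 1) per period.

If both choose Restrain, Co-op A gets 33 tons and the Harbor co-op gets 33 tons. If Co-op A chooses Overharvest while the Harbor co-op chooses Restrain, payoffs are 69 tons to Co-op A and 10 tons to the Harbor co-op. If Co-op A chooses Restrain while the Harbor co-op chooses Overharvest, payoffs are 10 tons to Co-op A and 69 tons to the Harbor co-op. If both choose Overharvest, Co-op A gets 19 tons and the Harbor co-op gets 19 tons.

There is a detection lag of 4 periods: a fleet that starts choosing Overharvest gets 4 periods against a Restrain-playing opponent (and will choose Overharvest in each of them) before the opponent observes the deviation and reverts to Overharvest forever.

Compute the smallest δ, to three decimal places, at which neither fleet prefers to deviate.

0.921

A deviator earns 69 for 4 periods, then 19 forever; cooperating earns 33 forever. Multiplying the IC by (1−δ):
33 ≥ 69(1−δ^4) + 19δ^4, so 50·δ^4 ≥ 36 and δ^4 ≥ 18/25.
δ ≥ (18/25)^(1/4) ≈ 0.921.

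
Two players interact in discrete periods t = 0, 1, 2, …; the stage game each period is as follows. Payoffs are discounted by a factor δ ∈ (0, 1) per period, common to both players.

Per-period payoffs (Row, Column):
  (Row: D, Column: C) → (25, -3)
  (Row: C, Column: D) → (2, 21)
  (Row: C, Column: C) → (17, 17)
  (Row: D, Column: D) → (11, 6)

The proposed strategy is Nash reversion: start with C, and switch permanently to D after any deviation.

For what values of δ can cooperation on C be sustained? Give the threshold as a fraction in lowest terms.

For Row: deviation gain 25−17 = 8, per-period punishment loss 17−11 = 6. IC gives δ ≥ 8/14 = 4/7.
For Column: gain 4, loss 11 per period, so δ ≥ 4/15.
The tighter constraint is Row's, so cooperation needs δ ≥ 4/7.

4/7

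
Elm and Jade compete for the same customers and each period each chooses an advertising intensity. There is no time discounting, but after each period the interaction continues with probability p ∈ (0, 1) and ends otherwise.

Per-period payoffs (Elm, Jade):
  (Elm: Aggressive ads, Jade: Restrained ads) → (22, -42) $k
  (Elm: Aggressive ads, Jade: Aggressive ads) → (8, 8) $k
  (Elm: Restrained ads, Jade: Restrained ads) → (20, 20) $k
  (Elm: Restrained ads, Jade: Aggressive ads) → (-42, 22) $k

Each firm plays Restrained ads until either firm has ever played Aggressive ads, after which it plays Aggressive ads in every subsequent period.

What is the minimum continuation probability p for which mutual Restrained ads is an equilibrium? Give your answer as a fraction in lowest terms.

1/7

With no time discounting, the continuation probability p plays the role of the discount factor.
Grim-trigger IC: 20/(1−p) ≥ 22 + 8p/(1−p) ⇒ p ≥ (22−20)/(22−8) = 1/7.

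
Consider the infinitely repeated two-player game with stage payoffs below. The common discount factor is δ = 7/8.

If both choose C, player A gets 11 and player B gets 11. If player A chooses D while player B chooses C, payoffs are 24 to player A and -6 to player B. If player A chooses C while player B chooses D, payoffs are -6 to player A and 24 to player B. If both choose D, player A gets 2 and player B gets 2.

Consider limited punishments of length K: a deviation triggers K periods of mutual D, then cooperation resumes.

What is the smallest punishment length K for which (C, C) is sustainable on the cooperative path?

IC: δ(1−δ^K)/(1−δ) ≥ (24−11)/(11−2) = 13/9.
With δ = 7/8: need 1 − δ^K ≥ 13/9·(1−7/8)/(7/8), i.e. δ^K ≤ 0.7937.
Since (7/8)^1 = 0.8750 and (7/8)^2 = 0.7656, the smallest such K is 2.

2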